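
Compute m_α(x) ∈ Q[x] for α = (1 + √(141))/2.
m_α(x) = x^2 - x - 35

From 2α - 1 = √(141), squaring gives (2α - 1)^2 = 141, i.e. 4α^2 - 4α + 1 = 141, so α^2 - α + (1 - 141)/4 = 0. Since 141 ≡ 1 (mod 4), (1 - 141)/4 = -35 ∈ Z. The polynomial x^2 - x - 35 has discriminant 1 - 4·(-35) = 141, which is not a perfect square in Q (d = 141 is squarefree and ≠ 1), so x^2 - x - 35 is irreducible over Q. It is the minimal polynomial of α.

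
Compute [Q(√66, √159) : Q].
[Q(√66, √159) : Q] = 4

[Q(√66):Q] = 2 (min poly x^2 - 66, irreducible since 66 is squarefree > 1). For the top step, suppose √159 ∈ Q(√66), say √159 = c + d√66 with c, d ∈ Q. Squaring: 159 = c^2 + 66d^2 + 2cd√66. Since √66 ∉ Q this forces 2cd = 0. If d = 0 then √159 = c ∈ Q, contradicting 159 squarefree > 1. If c = 0 then 159 = 66d^2, so 66·159 = (66d)^2 is a perfect square in Q — but 66·159 = 10494 is not a perfect square (since 66 and 159 are distinct squarefree integers). Contradiction. Hence √159 ∉ Q(√66), so x^2 - 159 stays irreducible over Q(√66) and [Q(√66, √159) : Q(√66)] = 2. By the tower law, [Q(√66, √159) : Q] = 2 · 2 = 4.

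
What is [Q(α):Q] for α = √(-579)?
[Q(α):Q] = 2

[Q(α):Q] equals the degree of the minimal polynomial of α. Here α^2 = -579 and x^2 + 579 is irreducible (d = -579 is squarefree, ≠ 1, hence not a square), so deg(m_α) = 2. Thus [Q(α):Q] = 2.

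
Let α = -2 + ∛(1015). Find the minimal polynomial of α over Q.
m_α(x) = x^3 + 6x^2 + 12x - 1007

Set β = α + 2 = ∛(1015), so β^3 = 1015. Then (α + 2)^3 - 1015 = 0, i.e. α is a root of g(x) = (x + 2)^3 - 1015 = x^3 + 6x^2 + 12x - 1007. Since g(x) = h(x + 2) where h(x) = x^3 - 1015, and h is irreducible over Q (because 1015 is not a perfect cube, so h has no rational root, and a monic cubic with no rational root is irreducible), g is also irreducible (irreducibility is preserved under the substitution x → x + 2). Hence m_α(x) = x^3 + 6x^2 + 12x - 1007.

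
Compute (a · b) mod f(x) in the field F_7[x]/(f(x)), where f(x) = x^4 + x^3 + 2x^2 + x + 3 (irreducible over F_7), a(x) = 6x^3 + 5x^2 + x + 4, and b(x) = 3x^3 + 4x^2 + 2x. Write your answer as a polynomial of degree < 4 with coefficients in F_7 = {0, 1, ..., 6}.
a · b ≡ 2x^3 + x^2 + 2x + 3 (mod f(x))

Multiply in F_7[x]: a(x)·b(x) = (6x^3 + 5x^2 + x + 4)·(3x^3 + 4x^2 + 2x) = 4x^6 + 4x^5 + 5x^3 + 4x^2 + x. This has degree ≥ 4, so divide by f(x) over F_7: 4x^6 + 4x^5 + 5x^3 + 4x^2 + x = (4x^2 + 6)·(x^4 + x^3 + 2x^2 + x + 3) + (2x^3 + x^2 + 2x + 3). Hence a·b ≡ 2x^3 + x^2 + 2x + 3 (mod f). (F_7[x]/(f) is a field with 7^4 = 2401 elements since f is irreducible of degree 4.)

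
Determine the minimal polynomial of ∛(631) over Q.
m_α(x) = x^3 - 631

α satisfies α^3 = 631, so x^3 - 631 annihilates α. By the rational root test, a rational root p/q (in lowest terms) of x^3 - 631 would satisfy p^3 = 631 q^3, forcing q = 1 and p^3 = 631; but 631 is not a perfect cube, contradiction. A monic cubic over Q with no rational root is irreducible (any nontrivial factorization would include a linear factor). Hence x^3 - 631 is the minimal polynomial of α, and in particular [Q(α):Q] = 3.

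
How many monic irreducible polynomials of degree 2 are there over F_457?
There are 104196 monic irreducible polynomials of degree 2 over F_457

Each element of F_{457^2} that lies in no proper subfield is a root of exactly one monic irreducible of degree 2 over F_457, and each such polynomial has 2 distinct roots in F_{457^2}. By Möbius inversion the count is N_457(2) = (1/2) Σ_{d|2} μ(2/d) · 457^d = (1/2)(μ(2)·457^1 + μ(1)·457^2) = 208392/2 = 104196.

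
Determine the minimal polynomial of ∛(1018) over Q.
m_α(x) = x^3 - 1018

α satisfies α^3 = 1018, so x^3 - 1018 annihilates α. By the rational root test, a rational root p/q (in lowest terms) of x^3 - 1018 would satisfy p^3 = 1018 q^3, forcing q = 1 and p^3 = 1018; but 1018 is not a perfect cube, contradiction. A monic cubic over Q with no rational root is irreducible (any nontrivial factorization would include a linear factor). Hence x^3 - 1018 is the minimal polynomial of α, and in particular [Q(α):Q] = 3.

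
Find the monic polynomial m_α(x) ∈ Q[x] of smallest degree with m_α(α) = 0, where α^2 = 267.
m_α(x) = x^2 - 267

α satisfies α^2 - 267 = 0, so x^2 - 267 annihilates α. Since d = 267 is squarefree and ≠ 1, it is not a perfect square in Q, so x^2 - 267 has no rational root and is therefore irreducible over Q (a degree-2 polynomial over a field is irreducible iff it has no root). Hence m_α(x) = x^2 - 267.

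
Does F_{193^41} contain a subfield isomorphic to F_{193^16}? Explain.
No: F_{193^16} is not a subfield of F_{193^41}

F_{p^m} embeds in F_{p^n} iff m | n. Here 16 ∤ 41 (since 41 = 2·16 + 9 with remainder 9 ≠ 0), so F_{193^16} is not a subfield of F_{193^41}. Equivalently: if it were, the tower law would give 16 = [F_{193^16}:F_193] dividing [F_{193^41}:F_193] = 41, contradiction.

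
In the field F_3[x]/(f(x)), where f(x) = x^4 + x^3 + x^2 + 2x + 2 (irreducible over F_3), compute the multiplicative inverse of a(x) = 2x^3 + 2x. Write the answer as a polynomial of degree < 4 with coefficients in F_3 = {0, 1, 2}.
a(x)^(-1) ≡ x^3 + 2x^2 (mod f(x))

Since f is irreducible over F_3, F_3[x]/(f) is a field and a(x) ≠ 0 has an inverse. Apply the extended Euclidean algorithm to f(x) and a(x) in F_3[x]: f(x) = (2x + 2)·a(x) + (x + 2);  a(x) = (2x^2 + 2x + 1)·(x + 2) + (1). The last nonzero remainder is the constant 1 = gcd(f, a) in F_3. Back-substituting through the division chain expresses 1 = s(x)·a(x) + t(x)·f(x) with s(x) ≡ x^3 + 2x^2 (mod f), so a(x)^(-1) ≡ s(x) = x^3 + 2x^2 (mod f). Check: (2x^3 + 2x)·(x^3 + 2x^2) = 2x^6 + x^5 + 2x^4 + x^3 ≡ 1 (mod x^4 + x^3 + x^2 + 2x + 2).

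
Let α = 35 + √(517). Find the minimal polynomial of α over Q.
m_α(x) = x^2 - 70x + 708

From α - 35 = √(517), squaring gives (α - 35)^2 = 517, i.e. α^2 - 70α + 1225 = 517, so α^2 - 70α + 708 = 0. The discriminant of x^2 - 70x + 708 is (-70)^2 - 4·(708) = 4900 - 2832 = 2068, and 4·(517) is not a perfect square in Q since 517 is squarefree and ≠ 1. Hence x^2 - 70x + 708 is irreducible over Q and is the minimal polynomial of α.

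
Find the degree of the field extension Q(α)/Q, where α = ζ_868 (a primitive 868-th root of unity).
[Q(α):Q] = 360

The minimal polynomial of ζ_868 over Q is the 868-th cyclotomic polynomial Φ_868(x), which is irreducible over Q and has degree φ(868) = 360. Hence [Q(α):Q] = φ(868) = 360.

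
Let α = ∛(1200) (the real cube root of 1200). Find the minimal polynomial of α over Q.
m_α(x) = x^3 - 1200

α satisfies α^3 = 1200, so x^3 - 1200 annihilates α. By the rational root test, a rational root p/q (in lowest terms) of x^3 - 1200 would satisfy p^3 = 1200 q^3, forcing q = 1 and p^3 = 1200; but 1200 is not a perfect cube, contradiction. A monic cubic over Q with no rational root is irreducible (any nontrivial factorization would include a linear factor). Hence x^3 - 1200 is the minimal polynomial of α, and in particular [Q(α):Q] = 3.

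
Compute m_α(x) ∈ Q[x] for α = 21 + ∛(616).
m_α(x) = x^3 - 63x^2 + 1323x - 9877

Set β = α - 21 = ∛(616), so β^3 = 616. Then (α - 21)^3 - 616 = 0, i.e. α is a root of g(x) = (x - 21)^3 - 616 = x^3 - 63x^2 + 1323x - 9877. Since g(x) = h(x - 21) where h(x) = x^3 - 616, and h is irreducible over Q (because 616 is not a perfect cube, so h has no rational root, and a monic cubic with no rational root is irreducible), g is also irreducible (irreducibility is preserved under the substitution x → x - 21). Hence m_α(x) = x^3 - 63x^2 + 1323x - 9877.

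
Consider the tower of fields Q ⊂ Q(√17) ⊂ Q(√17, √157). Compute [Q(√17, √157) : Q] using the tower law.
[Q(√17, √157) : Q] = 4

[Q(√17):Q] = 2 (min poly x^2 - 17, irreducible since 17 is squarefree > 1). For the top step, suppose √157 ∈ Q(√17), say √157 = c + d√17 with c, d ∈ Q. Squaring: 157 = c^2 + 17d^2 + 2cd√17. Since √17 ∉ Q this forces 2cd = 0. If d = 0 then √157 = c ∈ Q, contradicting 157 squarefree > 1. If c = 0 then 157 = 17d^2, so 17·157 = (17d)^2 is a perfect square in Q — but 17·157 = 2669 is not a perfect square (since 17 and 157 are distinct squarefree integers). Contradiction. Hence √157 ∉ Q(√17), so x^2 - 157 stays irreducible over Q(√17) and [Q(√17, √157) : Q(√17)] = 2. By the tower law, [Q(√17, √157) : Q] = 2 · 2 = 4.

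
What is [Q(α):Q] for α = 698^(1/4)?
[Q(α):Q] = 4

α is a root of x^4 - 698. By Eisenstein's criterion at the prime p = 2 (which divides the constant term 698 but p^2 = 4 does not, since 698 is squarefree), x^4 - 698 is irreducible over Q. Hence [Q(α):Q] = 4.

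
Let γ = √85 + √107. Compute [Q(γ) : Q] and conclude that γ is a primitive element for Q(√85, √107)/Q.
[Q(γ) : Q] = 4 (equivalently, Q(γ) = Q(√85, √107))

Obviously Q(γ) ⊆ Q(√85, √107), and [Q(√85, √107):Q] = 4 (since 85, 107 are distinct squarefree integers > 1 with 9095 not a perfect square). To show equality we compute the minimal polynomial of γ. From γ = √85 + √107: γ^2 = 85 + 2√(9095) + 107 = 192 + 2√(9095), so γ^2 - 192 = 2√(9095); squaring, (γ^2 - 192)^2 = 4·9095, i.e. γ^4 - 384γ^2 + 36864 - 36380 = 0, i.e. γ^4 - 384γ^2 + 484 = 0. So γ is a root of x^4 - 384x^2 + 484. This polynomial is irreducible over Q: it has no rational root (each ±√85 ± √107 is irrational), and any factorization into two quadratics over Q would force √(9095) ∈ Q (pairing opposite roots) or √85, √107 ∈ Q (other pairings), all impossible. Hence [Q(γ):Q] = 4 = [Q(√85, √107):Q], so Q(γ) = Q(√85, √107).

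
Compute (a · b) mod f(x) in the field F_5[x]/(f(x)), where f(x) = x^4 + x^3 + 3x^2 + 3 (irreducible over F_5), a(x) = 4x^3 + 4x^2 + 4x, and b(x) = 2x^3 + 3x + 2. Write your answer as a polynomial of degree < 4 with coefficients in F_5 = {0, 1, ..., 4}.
a · b ≡ 4x^3 + 3x^2 + 3x + 2 (mod f(x))

Multiply in F_5[x]: a(x)·b(x) = (4x^3 + 4x^2 + 4x)·(2x^3 + 3x + 2) = 3x^6 + 3x^5 + 3x. This has degree ≥ 4, so divide by f(x) over F_5: 3x^6 + 3x^5 + 3x = (3x^2 + 1)·(x^4 + x^3 + 3x^2 + 3) + (4x^3 + 3x^2 + 3x + 2). Hence a·b ≡ 4x^3 + 3x^2 + 3x + 2 (mod f). (F_5[x]/(f) is a field with 5^4 = 625 elements since f is irreducible of degree 4.)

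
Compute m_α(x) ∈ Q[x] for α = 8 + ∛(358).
m_α(x) = x^3 - 24x^2 + 192x - 870

Set β = α - 8 = ∛(358), so β^3 = 358. Then (α - 8)^3 - 358 = 0, i.e. α is a root of g(x) = (x - 8)^3 - 358 = x^3 - 24x^2 + 192x - 870. Since g(x) = h(x - 8) where h(x) = x^3 - 358, and h is irreducible over Q (because 358 is not a perfect cube, so h has no rational root, and a monic cubic with no rational root is irreducible), g is also irreducible (irreducibility is preserved under the substitution x → x - 8). Hence m_α(x) = x^3 - 24x^2 + 192x - 870.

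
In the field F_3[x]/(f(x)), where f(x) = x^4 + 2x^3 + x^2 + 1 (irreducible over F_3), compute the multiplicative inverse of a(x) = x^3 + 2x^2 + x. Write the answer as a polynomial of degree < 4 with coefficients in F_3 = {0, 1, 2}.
a(x)^(-1) ≡ 2x (mod f(x))

Since f is irreducible over F_3, F_3[x]/(f) is a field and a(x) ≠ 0 has an inverse. Apply the extended Euclidean algorithm to f(x) and a(x) in F_3[x]: f(x) = (x)·a(x) + (1). The last nonzero remainder is the constant 1 = gcd(f, a) in F_3. Back-substituting through the division chain expresses 1 = s(x)·a(x) + t(x)·f(x) with s(x) ≡ 2x (mod f), so a(x)^(-1) ≡ s(x) = 2x (mod f). Check: (x^3 + 2x^2 + x)·(2x) = 2x^4 + x^3 + 2x^2 ≡ 1 (mod x^4 + 2x^3 + x^2 + 1).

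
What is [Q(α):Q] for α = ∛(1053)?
[Q(α):Q] = 3

The minimal polynomial of α is x^3 - 1053, irreducible over Q since 1053 is not a perfect cube (so x^3 - 1053 has no rational root). Hence [Q(α):Q] = deg(m_α) = 3.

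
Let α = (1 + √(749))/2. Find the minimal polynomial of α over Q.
m_α(x) = x^2 - x - 187

From 2α - 1 = √(749), squaring gives (2α - 1)^2 = 749, i.e. 4α^2 - 4α + 1 = 749, so α^2 - α + (1 - 749)/4 = 0. Since 749 ≡ 1 (mod 4), (1 - 749)/4 = -187 ∈ Z. The polynomial x^2 - x - 187 has discriminant 1 - 4·(-187) = 749, which is not a perfect square in Q (d = 749 is squarefree and ≠ 1), so x^2 - x - 187 is irreducible over Q. It is the minimal polynomial of α.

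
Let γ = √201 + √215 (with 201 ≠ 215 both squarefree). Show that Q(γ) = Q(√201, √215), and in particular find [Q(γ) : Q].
[Q(γ) : Q] = 4 (equivalently, Q(γ) = Q(√201, √215))

Obviously Q(γ) ⊆ Q(√201, √215), and [Q(√201, √215):Q] = 4 (since 201, 215 are distinct squarefree integers > 1 with 43215 not a perfect square). To show equality we compute the minimal polynomial of γ. From γ = √201 + √215: γ^2 = 201 + 2√(43215) + 215 = 416 + 2√(43215), so γ^2 - 416 = 2√(43215); squaring, (γ^2 - 416)^2 = 4·43215, i.e. γ^4 - 832γ^2 + 173056 - 172860 = 0, i.e. γ^4 - 832γ^2 + 196 = 0. So γ is a root of x^4 - 832x^2 + 196. This polynomial is irreducible over Q: it has no rational root (each ±√201 ± √215 is irrational), and any factorization into two quadratics over Q would force √(43215) ∈ Q (pairing opposite roots) or √201, √215 ∈ Q (other pairings), all impossible. Hence [Q(γ):Q] = 4 = [Q(√201, √215):Q], so Q(γ) = Q(√201, √215).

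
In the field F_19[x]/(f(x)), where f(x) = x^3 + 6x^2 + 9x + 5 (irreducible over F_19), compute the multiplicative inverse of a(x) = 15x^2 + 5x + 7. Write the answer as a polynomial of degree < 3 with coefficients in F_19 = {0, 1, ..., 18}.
a(x)^(-1) ≡ 15x^2 + 9x + 11 (mod f(x))

Since f is irreducible over F_19, F_19[x]/(f) is a field and a(x) ≠ 0 has an inverse. Apply the extended Euclidean algorithm to f(x) and a(x) in F_19[x]: f(x) = (14x + 16)·a(x) + (2x + 7);  a(x) = (17x)·(2x + 7) + (7). The last nonzero remainder is the constant 7 = gcd(f, a) in F_19. Back-substituting through the division chain expresses 7 = s(x)·a(x) + t(x)·f(x) with s(x) ≡ 10x^2 + 6x + 1 (mod f), so (10x^2 + 6x + 1)·a(x) ≡ 7 (mod f). Multiplying by 7^(-1) ≡ 11 in F_19 gives a(x)^(-1) ≡ 11·(10x^2 + 6x + 1) ≡ 15x^2 + 9x + 11 (mod f). Check: (15x^2 + 5x + 7)·(15x^2 + 9x + 11) = 16x^4 + x^3 + 11x^2 + 4x + 1 ≡ 1 (mod x^3 + 6x^2 + 9x + 5).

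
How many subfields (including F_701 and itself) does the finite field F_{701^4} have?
F_{701^4} has 3 subfields

The subfields of F_{p^n} are exactly the fields F_{p^d} for d | n (each is the fixed field of the unique index-d subgroup of Gal(F_{p^n}/F_p) ≅ Z/nZ). The divisors of n = 4 are {1, 2, 4}, giving 3 subfields: F_{701^1}, F_{701^2}, F_{701^4}.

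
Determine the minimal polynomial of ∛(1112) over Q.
m_α(x) = x^3 - 1112

α satisfies α^3 = 1112, so x^3 - 1112 annihilates α. By the rational root test, a rational root p/q (in lowest terms) of x^3 - 1112 would satisfy p^3 = 1112 q^3, forcing q = 1 and p^3 = 1112; but 1112 is not a perfect cube, contradiction. A monic cubic over Q with no rational root is irreducible (any nontrivial factorization would include a linear factor). Hence x^3 - 1112 is the minimal polynomial of α, and in particular [Q(α):Q] = 3.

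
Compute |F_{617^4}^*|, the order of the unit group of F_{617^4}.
|F_{617^4}^*| = 144924114720

F_{617^4} has 617^4 = 144924114721 elements; its multiplicative group consists of all nonzero elements, so |F_{617^4}^*| = 144924114721 - 1 = 144924114720. (It is cyclic since any finite subgroup of the multiplicative group of a field is cyclic.)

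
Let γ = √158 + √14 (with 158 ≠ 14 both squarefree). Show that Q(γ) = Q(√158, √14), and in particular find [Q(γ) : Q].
[Q(γ) : Q] = 4 (equivalently, Q(γ) = Q(√158, √14))

Obviously Q(γ) ⊆ Q(√158, √14), and [Q(√158, √14):Q] = 4 (since 158, 14 are distinct squarefree integers > 1 with 2212 not a perfect square). To show equality we compute the minimal polynomial of γ. From γ = √158 + √14: γ^2 = 158 + 2√(2212) + 14 = 172 + 2√(2212), so γ^2 - 172 = 2√(2212); squaring, (γ^2 - 172)^2 = 4·2212, i.e. γ^4 - 344γ^2 + 29584 - 8848 = 0, i.e. γ^4 - 344γ^2 + 20736 = 0. So γ is a root of x^4 - 344x^2 + 20736. This polynomial is irreducible over Q: it has no rational root (each ±√158 ± √14 is irrational), and any factorization into two quadratics over Q would force √(2212) ∈ Q (pairing opposite roots) or √158, √14 ∈ Q (other pairings), all impossible. Hence [Q(γ):Q] = 4 = [Q(√158, √14):Q], so Q(γ) = Q(√158, √14).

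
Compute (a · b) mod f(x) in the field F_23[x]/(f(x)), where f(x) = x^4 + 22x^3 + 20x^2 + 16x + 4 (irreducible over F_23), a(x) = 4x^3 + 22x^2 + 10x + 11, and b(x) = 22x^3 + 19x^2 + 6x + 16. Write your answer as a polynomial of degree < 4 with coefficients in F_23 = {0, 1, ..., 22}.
a · b ≡ x^3 + 5x^2 + 4x + 21 (mod f(x))

Multiply in F_23[x]: a(x)·b(x) = (4x^3 + 22x^2 + 10x + 11)·(22x^3 + 19x^2 + 6x + 16) = 19x^6 + 8x^5 + 18x^4 + 7x^3 + 19x + 15. This has degree ≥ 4, so divide by f(x) over F_23: 19x^6 + 8x^5 + 18x^4 + 7x^3 + 19x + 15 = (19x^2 + 4x + 10)·(x^4 + 22x^3 + 20x^2 + 16x + 4) + (x^3 + 5x^2 + 4x + 21). Hence a·b ≡ x^3 + 5x^2 + 4x + 21 (mod f). (F_23[x]/(f) is a field with 23^4 = 279841 elements since f is irreducible of degree 4.)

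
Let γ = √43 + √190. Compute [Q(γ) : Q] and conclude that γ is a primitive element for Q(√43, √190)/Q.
[Q(γ) : Q] = 4 (equivalently, Q(γ) = Q(√43, √190))

Obviously Q(γ) ⊆ Q(√43, √190), and [Q(√43, √190):Q] = 4 (since 43, 190 are distinct squarefree integers > 1 with 8170 not a perfect square). To show equality we compute the minimal polynomial of γ. From γ = √43 + √190: γ^2 = 43 + 2√(8170) + 190 = 233 + 2√(8170), so γ^2 - 233 = 2√(8170); squaring, (γ^2 - 233)^2 = 4·8170, i.e. γ^4 - 466γ^2 + 54289 - 32680 = 0, i.e. γ^4 - 466γ^2 + 21609 = 0. So γ is a root of x^4 - 466x^2 + 21609. This polynomial is irreducible over Q: it has no rational root (each ±√43 ± √190 is irrational), and any factorization into two quadratics over Q would force √(8170) ∈ Q (pairing opposite roots) or √43, √190 ∈ Q (other pairings), all impossible. Hence [Q(γ):Q] = 4 = [Q(√43, √190):Q], so Q(γ) = Q(√43, √190).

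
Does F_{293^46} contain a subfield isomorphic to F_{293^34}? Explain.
No: F_{293^34} is not a subfield of F_{293^46}

F_{p^m} embeds in F_{p^n} iff m | n. Here 34 ∤ 46 (since 46 = 1·34 + 12 with remainder 12 ≠ 0), so F_{293^34} is not a subfield of F_{293^46}. Equivalently: if it were, the tower law would give 34 = [F_{293^34}:F_293] dividing [F_{293^46}:F_293] = 46, contradiction.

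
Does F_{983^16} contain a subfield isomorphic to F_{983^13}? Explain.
No: F_{983^13} is not a subfield of F_{983^16}

F_{p^m} embeds in F_{p^n} iff m | n. Here 13 ∤ 16 (since 16 = 1·13 + 3 with remainder 3 ≠ 0), so F_{983^13} is not a subfield of F_{983^16}. Equivalently: if it were, the tower law would give 13 = [F_{983^13}:F_983] dividing [F_{983^16}:F_983] = 16, contradiction.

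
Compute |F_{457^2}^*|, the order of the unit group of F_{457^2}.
|F_{457^2}^*| = 208848

F_{457^2} has 457^2 = 208849 elements; its multiplicative group consists of all nonzero elements, so |F_{457^2}^*| = 208849 - 1 = 208848. (It is cyclic since any finite subgroup of the multiplicative group of a field is cyclic.)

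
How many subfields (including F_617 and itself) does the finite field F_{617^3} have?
F_{617^3} has 2 subfields

The subfields of F_{p^n} are exactly the fields F_{p^d} for d | n (each is the fixed field of the unique index-d subgroup of Gal(F_{p^n}/F_p) ≅ Z/nZ). The divisors of n = 3 are {1, 3}, giving 2 subfields: F_{617^1}, F_{617^3}.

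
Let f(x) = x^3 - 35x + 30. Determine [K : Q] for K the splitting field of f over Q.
[K : Q] = 6

By the rational root test, any rational root of the monic integer polynomial f(x) = x^3 - 35x + 30 must be an integer dividing the constant term 30, i.e. one of ±{1, 2, 3, 5, 6, 10, 15, 30}. Evaluating: f(1) = -4, f(-1) = 64, f(2) = -32, f(-2) = 92, f(3) = -48, f(-3) = 108, f(5) = -20, f(-5) = 80, f(6) = 36, f(-6) = 24, f(10) = 680, f(-10) = -620, f(15) = 2880, f(-15) = -2820, f(30) = 25980, f(-30) = -25920; none is 0, so f has no rational root and is therefore irreducible over Q (a cubic with no linear factor over a field is irreducible). For an irreducible cubic, the Galois group is A_3 or S_3 according as the discriminant disc(f) = -4a^3 - 27b^2 = -4·(-35)^3 - 27·(30)^2 = 147200 is or is not a square in Q. Here disc(f) = 147200 is not a perfect square in Q, so the Galois group of f over Q is not contained in A_3 and must be all of S_3. The splitting field has degree |S_3| = 6 over Q, so [K : Q] = 6.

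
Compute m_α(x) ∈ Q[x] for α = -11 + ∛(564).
m_α(x) = x^3 + 33x^2 + 363x + 767

Set β = α + 11 = ∛(564), so β^3 = 564. Then (α + 11)^3 - 564 = 0, i.e. α is a root of g(x) = (x + 11)^3 - 564 = x^3 + 33x^2 + 363x + 767. Since g(x) = h(x + 11) where h(x) = x^3 - 564, and h is irreducible over Q (because 564 is not a perfect cube, so h has no rational root, and a monic cubic with no rational root is irreducible), g is also irreducible (irreducibility is preserved under the substitution x → x + 11). Hence m_α(x) = x^3 + 33x^2 + 363x + 767.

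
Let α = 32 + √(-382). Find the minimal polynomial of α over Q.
m_α(x) = x^2 - 64x + 1406

From α - 32 = √(-382), squaring gives (α - 32)^2 = -382, i.e. α^2 - 64α + 1024 = -382, so α^2 - 64α + 1406 = 0. The discriminant of x^2 - 64x + 1406 is (-64)^2 - 4·(1406) = 4096 - 5624 = -1528, and 4·(-382) is not a perfect square in Q since -382 is squarefree and ≠ 1. Hence x^2 - 64x + 1406 is irreducible over Q and is the minimal polynomial of α.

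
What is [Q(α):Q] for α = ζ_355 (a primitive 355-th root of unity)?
[Q(α):Q] = 280

The minimal polynomial of ζ_355 over Q is the 355-th cyclotomic polynomial Φ_355(x), which is irreducible over Q and has degree φ(355) = 280. Hence [Q(α):Q] = φ(355) = 280.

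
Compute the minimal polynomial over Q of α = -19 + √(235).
m_α(x) = x^2 + 38x + 126

From α + 19 = √(235), squaring gives (α + 19)^2 = 235, i.e. α^2 + 38α + 361 = 235, so α^2 + 38α + 126 = 0. The discriminant of x^2 + 38x + 126 is (38)^2 - 4·(126) = 1444 - 504 = 940, and 4·(235) is not a perfect square in Q since 235 is squarefree and ≠ 1. Hence x^2 + 38x + 126 is irreducible over Q and is the minimal polynomial of α.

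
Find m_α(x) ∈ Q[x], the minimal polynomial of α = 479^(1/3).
m_α(x) = x^3 - 479

α satisfies α^3 = 479, so x^3 - 479 annihilates α. By the rational root test, a rational root p/q (in lowest terms) of x^3 - 479 would satisfy p^3 = 479 q^3, forcing q = 1 and p^3 = 479; but 479 is not a perfect cube, contradiction. A monic cubic over Q with no rational root is irreducible (any nontrivial factorization would include a linear factor). Hence x^3 - 479 is the minimal polynomial of α, and in particular [Q(α):Q] = 3.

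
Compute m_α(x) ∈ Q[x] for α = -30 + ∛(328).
m_α(x) = x^3 + 90x^2 + 2700x + 26672

Set β = α + 30 = ∛(328), so β^3 = 328. Then (α + 30)^3 - 328 = 0, i.e. α is a root of g(x) = (x + 30)^3 - 328 = x^3 + 90x^2 + 2700x + 26672. Since g(x) = h(x + 30) where h(x) = x^3 - 328, and h is irreducible over Q (because 328 is not a perfect cube, so h has no rational root, and a monic cubic with no rational root is irreducible), g is also irreducible (irreducibility is preserved under the substitution x → x + 30). Hence m_α(x) = x^3 + 90x^2 + 2700x + 26672.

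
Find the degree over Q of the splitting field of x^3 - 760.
[K : Q] = 6

The roots of x^3 - 760 are ∛760, ω∛760, ω^2∛760 where ω = e^(2πi/3) is a primitive cube root of unity, so K = Q(∛760, ω). Now [Q(∛760):Q] = 3 (since 760 is not a perfect cube, x^3 - 760 is irreducible) and [Q(ω):Q] = 2. Both 2 and 3 divide [K:Q], and [K:Q] ≤ 3·2 = 6, so [K:Q] = 6. (Equivalently: Q(∛760) ⊂ R but ω ∉ R, so [K : Q(∛760)] = 2.)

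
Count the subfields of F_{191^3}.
F_{191^3} has 2 subfields

The subfields of F_{p^n} are exactly the fields F_{p^d} for d | n (each is the fixed field of the unique index-d subgroup of Gal(F_{p^n}/F_p) ≅ Z/nZ). The divisors of n = 3 are {1, 3}, giving 2 subfields: F_{191^1}, F_{191^3}.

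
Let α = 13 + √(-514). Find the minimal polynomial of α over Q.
m_α(x) = x^2 - 26x + 683

From α - 13 = √(-514), squaring gives (α - 13)^2 = -514, i.e. α^2 - 26α + 169 = -514, so α^2 - 26α + 683 = 0. The discriminant of x^2 - 26x + 683 is (-26)^2 - 4·(683) = 676 - 2732 = -2056, and 4·(-514) is not a perfect square in Q since -514 is squarefree and ≠ 1. Hence x^2 - 26x + 683 is irreducible over Q and is the minimal polynomial of α.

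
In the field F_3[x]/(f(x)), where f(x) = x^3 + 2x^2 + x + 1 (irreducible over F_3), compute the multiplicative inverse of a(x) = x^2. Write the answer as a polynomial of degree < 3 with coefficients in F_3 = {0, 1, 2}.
a(x)^(-1) ≡ x^2 + x + 2 (mod f(x))

Since f is irreducible over F_3, F_3[x]/(f) is a field and a(x) ≠ 0 has an inverse. Apply the extended Euclidean algorithm to f(x) and a(x) in F_3[x]: f(x) = (x + 2)·a(x) + (x + 1);  a(x) = (x + 2)·(x + 1) + (1). The last nonzero remainder is the constant 1 = gcd(f, a) in F_3. Back-substituting through the division chain expresses 1 = s(x)·a(x) + t(x)·f(x) with s(x) ≡ x^2 + x + 2 (mod f), so a(x)^(-1) ≡ s(x) = x^2 + x + 2 (mod f). Check: (x^2)·(x^2 + x + 2) = x^4 + x^3 + 2x^2 ≡ 1 (mod x^3 + 2x^2 + x + 1).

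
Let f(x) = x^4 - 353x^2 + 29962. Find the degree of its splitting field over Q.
[K : Q] = 4

Solving the quadratic in x^2: x^2 = (353 ± √(353^2 - 4·29962))/2 = (353 ± √4761)/2 = (353 ± 69)/2, giving x^2 = 211 or x^2 = 142. So f(x) = (x^2 - 211)(x^2 - 142) and the roots of f are ±√211, ±√142. Hence the splitting field is K = Q(√211, √142). Since 211 and 142 are distinct squarefree integers > 1, their product 29962 is not a perfect square, so √142 ∉ Q(√211). By the tower law [K:Q] = [Q(√211,√142):Q(√211)] · [Q(√211):Q] = 2 · 2 = 4.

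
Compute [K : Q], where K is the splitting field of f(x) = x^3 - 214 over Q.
[K : Q] = 6

The roots of x^3 - 214 are ∛214, ω∛214, ω^2∛214 where ω = e^(2πi/3) is a primitive cube root of unity, so K = Q(∛214, ω). Now [Q(∛214):Q] = 3 (since 214 is not a perfect cube, x^3 - 214 is irreducible) and [Q(ω):Q] = 2. Both 2 and 3 divide [K:Q], and [K:Q] ≤ 3·2 = 6, so [K:Q] = 6. (Equivalently: Q(∛214) ⊂ R but ω ∉ R, so [K : Q(∛214)] = 2.)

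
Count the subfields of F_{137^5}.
F_{137^5} has 2 subfields

The subfields of F_{p^n} are exactly the fields F_{p^d} for d | n (each is the fixed field of the unique index-d subgroup of Gal(F_{p^n}/F_p) ≅ Z/nZ). The divisors of n = 5 are {1, 5}, giving 2 subfields: F_{137^1}, F_{137^5}.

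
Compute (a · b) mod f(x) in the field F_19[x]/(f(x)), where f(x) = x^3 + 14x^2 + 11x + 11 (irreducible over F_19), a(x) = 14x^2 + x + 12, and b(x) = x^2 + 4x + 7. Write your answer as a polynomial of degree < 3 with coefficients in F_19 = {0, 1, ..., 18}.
a · b ≡ 6x^2 + 5x + 17 (mod f(x))

Multiply in F_19[x]: a(x)·b(x) = (14x^2 + x + 12)·(x^2 + 4x + 7) = 14x^4 + 17x + 8. This has degree ≥ 3, so divide by f(x) over F_19: 14x^4 + 17x + 8 = (14x + 13)·(x^3 + 14x^2 + 11x + 11) + (6x^2 + 5x + 17). Hence a·b ≡ 6x^2 + 5x + 17 (mod f). (F_19[x]/(f) is a field with 19^3 = 6859 elements since f is irreducible of degree 3.)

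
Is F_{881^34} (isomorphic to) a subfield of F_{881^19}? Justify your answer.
No: F_{881^34} is not a subfield of F_{881^19}

F_{p^m} embeds in F_{p^n} iff m | n. Here 34 ∤ 19 (since 19 = 0·34 + 19 with remainder 19 ≠ 0), so F_{881^34} is not a subfield of F_{881^19}. Equivalently: if it were, the tower law would give 34 = [F_{881^34}:F_881] dividing [F_{881^19}:F_881] = 19, contradiction.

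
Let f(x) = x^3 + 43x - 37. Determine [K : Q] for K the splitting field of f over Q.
[K : Q] = 6

By the rational root test, any rational root of the monic integer polynomial f(x) = x^3 + 43x - 37 must be an integer dividing the constant term -37, i.e. one of ±{1, 37}. Evaluating: f(1) = 7, f(-1) = -81, f(37) = 52207, f(-37) = -52281; none is 0, so f has no rational root and is therefore irreducible over Q (a cubic with no linear factor over a field is irreducible). For an irreducible cubic, the Galois group is A_3 or S_3 according as the discriminant disc(f) = -4a^3 - 27b^2 = -4·(43)^3 - 27·(-37)^2 = -354991 is or is not a square in Q. Here disc(f) = -354991 is not a perfect square in Q, so the Galois group of f over Q is not contained in A_3 and must be all of S_3. The splitting field has degree |S_3| = 6 over Q, so [K : Q] = 6.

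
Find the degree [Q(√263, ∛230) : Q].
[Q(√263, ∛230) : Q] = 6

Let L = Q(√263, ∛230). Since Q(√263) ⊂ L and [Q(√263):Q] = 2, the tower law gives 2 | [L:Q]. Likewise Q(∛230) ⊂ L with [Q(∛230):Q] = 3 (because 230 is not a perfect cube), so 3 | [L:Q]. As gcd(2,3) = 1, [L:Q] is divisible by 6. Conversely L is generated over Q by √263 and ∛230, so [L:Q] ≤ 2·3 = 6. Therefore [Q(√263, ∛230) : Q] = 6.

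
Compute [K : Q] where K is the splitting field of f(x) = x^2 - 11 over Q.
[K : Q] = 2

f(x) = x^2 - 11 factors as (x - √11)(x + √11). The splitting field is K = Q(√11). Since 11 is squarefree and > 1, it is not a perfect square, so x^2 - 11 is irreducible over Q and [Q(√11) : Q] = 2. Hence [K : Q] = 2.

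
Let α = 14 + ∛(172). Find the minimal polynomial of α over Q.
m_α(x) = x^3 - 42x^2 + 588x - 2916

Set β = α - 14 = ∛(172), so β^3 = 172. Then (α - 14)^3 - 172 = 0, i.e. α is a root of g(x) = (x - 14)^3 - 172 = x^3 - 42x^2 + 588x - 2916. Since g(x) = h(x - 14) where h(x) = x^3 - 172, and h is irreducible over Q (because 172 is not a perfect cube, so h has no rational root, and a monic cubic with no rational root is irreducible), g is also irreducible (irreducibility is preserved under the substitution x → x - 14). Hence m_α(x) = x^3 - 42x^2 + 588x - 2916.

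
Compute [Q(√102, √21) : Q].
[Q(√102, √21) : Q] = 4

[Q(√102):Q] = 2 (min poly x^2 - 102, irreducible since 102 is squarefree > 1). For the top step, suppose √21 ∈ Q(√102), say √21 = c + d√102 with c, d ∈ Q. Squaring: 21 = c^2 + 102d^2 + 2cd√102. Since √102 ∉ Q this forces 2cd = 0. If d = 0 then √21 = c ∈ Q, contradicting 21 squarefree > 1. If c = 0 then 21 = 102d^2, so 102·21 = (102d)^2 is a perfect square in Q — but 102·21 = 2142 is not a perfect square (since 102 and 21 are distinct squarefree integers). Contradiction. Hence √21 ∉ Q(√102), so x^2 - 21 stays irreducible over Q(√102) and [Q(√102, √21) : Q(√102)] = 2. By the tower law, [Q(√102, √21) : Q] = 2 · 2 = 4.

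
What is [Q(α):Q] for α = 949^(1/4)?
[Q(α):Q] = 4

α is a root of x^4 - 949. By Eisenstein's criterion at the prime p = 13 (which divides the constant term 949 but p^2 = 169 does not, since 949 is squarefree), x^4 - 949 is irreducible over Q. Hence [Q(α):Q] = 4.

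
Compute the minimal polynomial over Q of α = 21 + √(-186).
m_α(x) = x^2 - 42x + 627

From α - 21 = √(-186), squaring gives (α - 21)^2 = -186, i.e. α^2 - 42α + 441 = -186, so α^2 - 42α + 627 = 0. The discriminant of x^2 - 42x + 627 is (-42)^2 - 4·(627) = 1764 - 2508 = -744, and 4·(-186) is not a perfect square in Q since -186 is squarefree and ≠ 1. Hence x^2 - 42x + 627 is irreducible over Q and is the minimal polynomial of α.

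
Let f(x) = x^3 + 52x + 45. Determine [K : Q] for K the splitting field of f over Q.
[K : Q] = 6

By the rational root test, any rational root of the monic integer polynomial f(x) = x^3 + 52x + 45 must be an integer dividing the constant term 45, i.e. one of ±{1, 3, 5, 9, 15, 45}. Evaluating: f(1) = 98, f(-1) = -8, f(3) = 228, f(-3) = -138, f(5) = 430, f(-5) = -340, f(9) = 1242, f(-9) = -1152, f(15) = 4200, f(-15) = -4110, f(45) = 93510, f(-45) = -93420; none is 0, so f has no rational root and is therefore irreducible over Q (a cubic with no linear factor over a field is irreducible). For an irreducible cubic, the Galois group is A_3 or S_3 according as the discriminant disc(f) = -4a^3 - 27b^2 = -4·(52)^3 - 27·(45)^2 = -617107 is or is not a square in Q. Here disc(f) = -617107 is not a perfect square in Q, so the Galois group of f over Q is not contained in A_3 and must be all of S_3. The splitting field has degree |S_3| = 6 over Q, so [K : Q] = 6.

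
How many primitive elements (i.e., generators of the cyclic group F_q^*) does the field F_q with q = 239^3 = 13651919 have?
There are φ(13651918) = 5215104 primitive elements

F_q^* is cyclic of order q - 1 = 13651918. A cyclic group of order m has exactly φ(m) generators. Here m = 13651918 = 2 · 7 · 17 · 19 · 3019, so the number of primitive elements is φ(13651918) = 5215104.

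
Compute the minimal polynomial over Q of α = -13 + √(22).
m_α(x) = x^2 + 26x + 147

From α + 13 = √(22), squaring gives (α + 13)^2 = 22, i.e. α^2 + 26α + 169 = 22, so α^2 + 26α + 147 = 0. The discriminant of x^2 + 26x + 147 is (26)^2 - 4·(147) = 676 - 588 = 88, and 4·(22) is not a perfect square in Q since 22 is squarefree and ≠ 1. Hence x^2 + 26x + 147 is irreducible over Q and is the minimal polynomial of α.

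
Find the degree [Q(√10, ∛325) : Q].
[Q(√10, ∛325) : Q] = 6

Let L = Q(√10, ∛325). Since Q(√10) ⊂ L and [Q(√10):Q] = 2, the tower law gives 2 | [L:Q]. Likewise Q(∛325) ⊂ L with [Q(∛325):Q] = 3 (because 325 is not a perfect cube), so 3 | [L:Q]. As gcd(2,3) = 1, [L:Q] is divisible by 6. Conversely L is generated over Q by √10 and ∛325, so [L:Q] ≤ 2·3 = 6. Therefore [Q(√10, ∛325) : Q] = 6.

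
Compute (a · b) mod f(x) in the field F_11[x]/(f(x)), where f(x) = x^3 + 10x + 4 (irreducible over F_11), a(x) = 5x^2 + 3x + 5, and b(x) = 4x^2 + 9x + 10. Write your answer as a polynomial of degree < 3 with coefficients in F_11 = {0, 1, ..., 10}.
a · b ≡ 7x^2 + 8x + 9 (mod f(x))

Multiply in F_11[x]: a(x)·b(x) = (5x^2 + 3x + 5)·(4x^2 + 9x + 10) = 9x^4 + 2x^3 + 9x^2 + 9x + 6. This has degree ≥ 3, so divide by f(x) over F_11: 9x^4 + 2x^3 + 9x^2 + 9x + 6 = (9x + 2)·(x^3 + 10x + 4) + (7x^2 + 8x + 9). Hence a·b ≡ 7x^2 + 8x + 9 (mod f). (F_11[x]/(f) is a field with 11^3 = 1331 elements since f is irreducible of degree 3.)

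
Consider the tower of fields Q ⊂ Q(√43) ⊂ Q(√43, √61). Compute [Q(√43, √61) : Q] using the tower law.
[Q(√43, √61) : Q] = 4

[Q(√43):Q] = 2 (min poly x^2 - 43, irreducible since 43 is squarefree > 1). For the top step, suppose √61 ∈ Q(√43), say √61 = c + d√43 with c, d ∈ Q. Squaring: 61 = c^2 + 43d^2 + 2cd√43. Since √43 ∉ Q this forces 2cd = 0. If d = 0 then √61 = c ∈ Q, contradicting 61 squarefree > 1. If c = 0 then 61 = 43d^2, so 43·61 = (43d)^2 is a perfect square in Q — but 43·61 = 2623 is not a perfect square (since 43 and 61 are distinct squarefree integers). Contradiction. Hence √61 ∉ Q(√43), so x^2 - 61 stays irreducible over Q(√43) and [Q(√43, √61) : Q(√43)] = 2. By the tower law, [Q(√43, √61) : Q] = 2 · 2 = 4.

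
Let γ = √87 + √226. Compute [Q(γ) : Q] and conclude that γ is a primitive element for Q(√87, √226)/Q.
[Q(γ) : Q] = 4 (equivalently, Q(γ) = Q(√87, √226))

Obviously Q(γ) ⊆ Q(√87, √226), and [Q(√87, √226):Q] = 4 (since 87, 226 are distinct squarefree integers > 1 with 19662 not a perfect square). To show equality we compute the minimal polynomial of γ. From γ = √87 + √226: γ^2 = 87 + 2√(19662) + 226 = 313 + 2√(19662), so γ^2 - 313 = 2√(19662); squaring, (γ^2 - 313)^2 = 4·19662, i.e. γ^4 - 626γ^2 + 97969 - 78648 = 0, i.e. γ^4 - 626γ^2 + 19321 = 0. So γ is a root of x^4 - 626x^2 + 19321. This polynomial is irreducible over Q: it has no rational root (each ±√87 ± √226 is irrational), and any factorization into two quadratics over Q would force √(19662) ∈ Q (pairing opposite roots) or √87, √226 ∈ Q (other pairings), all impossible. Hence [Q(γ):Q] = 4 = [Q(√87, √226):Q], so Q(γ) = Q(√87, √226).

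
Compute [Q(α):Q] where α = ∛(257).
[Q(α):Q] = 3

The minimal polynomial of α is x^3 - 257, irreducible over Q since 257 is not a perfect cube (so x^3 - 257 has no rational root). Hence [Q(α):Q] = deg(m_α) = 3.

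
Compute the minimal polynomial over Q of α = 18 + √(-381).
m_α(x) = x^2 - 36x + 705

From α - 18 = √(-381), squaring gives (α - 18)^2 = -381, i.e. α^2 - 36α + 324 = -381, so α^2 - 36α + 705 = 0. The discriminant of x^2 - 36x + 705 is (-36)^2 - 4·(705) = 1296 - 2820 = -1524, and 4·(-381) is not a perfect square in Q since -381 is squarefree and ≠ 1. Hence x^2 - 36x + 705 is irreducible over Q and is the minimal polynomial of α.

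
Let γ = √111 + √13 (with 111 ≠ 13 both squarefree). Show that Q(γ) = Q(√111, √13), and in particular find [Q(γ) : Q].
[Q(γ) : Q] = 4 (equivalently, Q(γ) = Q(√111, √13))

Obviously Q(γ) ⊆ Q(√111, √13), and [Q(√111, √13):Q] = 4 (since 111, 13 are distinct squarefree integers > 1 with 1443 not a perfect square). To show equality we compute the minimal polynomial of γ. From γ = √111 + √13: γ^2 = 111 + 2√(1443) + 13 = 124 + 2√(1443), so γ^2 - 124 = 2√(1443); squaring, (γ^2 - 124)^2 = 4·1443, i.e. γ^4 - 248γ^2 + 15376 - 5772 = 0, i.e. γ^4 - 248γ^2 + 9604 = 0. So γ is a root of x^4 - 248x^2 + 9604. This polynomial is irreducible over Q: it has no rational root (each ±√111 ± √13 is irrational), and any factorization into two quadratics over Q would force √(1443) ∈ Q (pairing opposite roots) or √111, √13 ∈ Q (other pairings), all impossible. Hence [Q(γ):Q] = 4 = [Q(√111, √13):Q], so Q(γ) = Q(√111, √13).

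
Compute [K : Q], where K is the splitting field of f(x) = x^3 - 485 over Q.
[K : Q] = 6

The roots of x^3 - 485 are ∛485, ω∛485, ω^2∛485 where ω = e^(2πi/3) is a primitive cube root of unity, so K = Q(∛485, ω). Now [Q(∛485):Q] = 3 (since 485 is not a perfect cube, x^3 - 485 is irreducible) and [Q(ω):Q] = 2. Both 2 and 3 divide [K:Q], and [K:Q] ≤ 3·2 = 6, so [K:Q] = 6. (Equivalently: Q(∛485) ⊂ R but ω ∉ R, so [K : Q(∛485)] = 2.)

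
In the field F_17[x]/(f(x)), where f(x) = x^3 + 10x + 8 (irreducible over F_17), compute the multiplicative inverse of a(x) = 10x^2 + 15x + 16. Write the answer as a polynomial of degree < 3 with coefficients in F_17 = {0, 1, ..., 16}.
a(x)^(-1) ≡ 12x^2 + 6x (mod f(x))

Since f is irreducible over F_17, F_17[x]/(f) is a field and a(x) ≠ 0 has an inverse. Apply the extended Euclidean algorithm to f(x) and a(x) in F_17[x]: f(x) = (12x + 16)·a(x) + (3x + 7);  a(x) = (9x + 1)·(3x + 7) + (9). The last nonzero remainder is the constant 9 = gcd(f, a) in F_17. Back-substituting through the division chain expresses 9 = s(x)·a(x) + t(x)·f(x) with s(x) ≡ 6x^2 + 3x (mod f), so (6x^2 + 3x)·a(x) ≡ 9 (mod f). Multiplying by 9^(-1) ≡ 2 in F_17 gives a(x)^(-1) ≡ 2·(6x^2 + 3x) ≡ 12x^2 + 6x (mod f). Check: (10x^2 + 15x + 16)·(12x^2 + 6x) = x^4 + 2x^3 + 10x^2 + 11x ≡ 1 (mod x^3 + 10x + 8).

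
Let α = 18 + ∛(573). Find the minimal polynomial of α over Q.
m_α(x) = x^3 - 54x^2 + 972x - 6405

Set β = α - 18 = ∛(573), so β^3 = 573. Then (α - 18)^3 - 573 = 0, i.e. α is a root of g(x) = (x - 18)^3 - 573 = x^3 - 54x^2 + 972x - 6405. Since g(x) = h(x - 18) where h(x) = x^3 - 573, and h is irreducible over Q (because 573 is not a perfect cube, so h has no rational root, and a monic cubic with no rational root is irreducible), g is also irreducible (irreducibility is preserved under the substitution x → x - 18). Hence m_α(x) = x^3 - 54x^2 + 972x - 6405.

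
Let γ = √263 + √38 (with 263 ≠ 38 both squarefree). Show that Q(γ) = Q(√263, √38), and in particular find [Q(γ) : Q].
[Q(γ) : Q] = 4 (equivalently, Q(γ) = Q(√263, √38))

Obviously Q(γ) ⊆ Q(√263, √38), and [Q(√263, √38):Q] = 4 (since 263, 38 are distinct squarefree integers > 1 with 9994 not a perfect square). To show equality we compute the minimal polynomial of γ. From γ = √263 + √38: γ^2 = 263 + 2√(9994) + 38 = 301 + 2√(9994), so γ^2 - 301 = 2√(9994); squaring, (γ^2 - 301)^2 = 4·9994, i.e. γ^4 - 602γ^2 + 90601 - 39976 = 0, i.e. γ^4 - 602γ^2 + 50625 = 0. So γ is a root of x^4 - 602x^2 + 50625. This polynomial is irreducible over Q: it has no rational root (each ±√263 ± √38 is irrational), and any factorization into two quadratics over Q would force √(9994) ∈ Q (pairing opposite roots) or √263, √38 ∈ Q (other pairings), all impossible. Hence [Q(γ):Q] = 4 = [Q(√263, √38):Q], so Q(γ) = Q(√263, √38).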